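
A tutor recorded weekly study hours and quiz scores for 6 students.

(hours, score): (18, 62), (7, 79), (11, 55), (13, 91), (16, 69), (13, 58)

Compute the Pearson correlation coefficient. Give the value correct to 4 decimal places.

-0.2527

n = 6, Σx = 78, Σy = 414, Σx² = 1088, Σy² = 29516, Σxy = 5315
nΣxy − ΣxΣy = 31890 − 32292 = -402
nΣx² − (Σx)² = 6528 − 6084 = 444; nΣy² − (Σy)² = 177096 − 171396 = 5700
r = -402 / √(444 × 5700) = -402 / 1590.8488 ≈ -0.2527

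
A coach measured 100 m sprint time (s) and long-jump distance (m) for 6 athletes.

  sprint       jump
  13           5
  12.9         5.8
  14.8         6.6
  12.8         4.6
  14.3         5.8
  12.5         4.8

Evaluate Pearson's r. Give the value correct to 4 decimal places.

n = 6, Σx = 80.3, Σy = 32.6, Σx² = 1079.03, Σy² = 180.04, Σxy = 439.32
nΣxy − ΣxΣy = 2635.92 − 2617.78 = 18.14
nΣx² − (Σx)² = 6474.18 − 6448.09 = 26.09; nΣy² − (Σy)² = 1080.24 − 1062.76 = 17.48
r = 18.14 / √(26.09 × 17.48) = 18.14 / 21.3554 ≈ 0.8494

0.8494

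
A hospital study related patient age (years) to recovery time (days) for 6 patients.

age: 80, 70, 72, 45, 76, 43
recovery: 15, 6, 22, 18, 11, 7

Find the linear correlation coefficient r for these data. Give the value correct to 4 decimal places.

0.1350

n = 6, Σx = 386, Σy = 79, Σx² = 26134, Σy² = 1239, Σxy = 5151
nΣxy − ΣxΣy = 30906 − 30494 = 412
nΣx² − (Σx)² = 156804 − 148996 = 7808; nΣy² − (Σy)² = 7434 − 6241 = 1193
r = 412 / √(7808 × 1193) = 412 / 3052.0393 ≈ 0.1350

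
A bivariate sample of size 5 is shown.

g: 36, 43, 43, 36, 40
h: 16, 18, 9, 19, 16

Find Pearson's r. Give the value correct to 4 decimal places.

n = 5, Σg = 198, Σh = 78, Σg² = 7890, Σh² = 1278, Σgh = 3061
nΣgh − ΣgΣh = 15305 − 15444 = -139
nΣg² − (Σg)² = 39450 − 39204 = 246; nΣh² − (Σh)² = 6390 − 6084 = 306
r = -139 / √(246 × 306) = -139 / 274.3647 ≈ -0.5066

-0.5066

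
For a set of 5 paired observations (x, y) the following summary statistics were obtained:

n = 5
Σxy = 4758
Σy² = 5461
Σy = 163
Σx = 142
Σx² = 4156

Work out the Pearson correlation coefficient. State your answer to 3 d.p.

r = (nΣxy − ΣxΣy) / √[(nΣx² − (Σx)²)(nΣy² − (Σy)²)]
Numerator: 5×4758 − 142×163 = 644
Denominator: √[(20780 − 20164)(27305 − 26569)] = √[616 × 736] = 673.3320
r = 644 / 673.3320 ≈ 0.956

0.956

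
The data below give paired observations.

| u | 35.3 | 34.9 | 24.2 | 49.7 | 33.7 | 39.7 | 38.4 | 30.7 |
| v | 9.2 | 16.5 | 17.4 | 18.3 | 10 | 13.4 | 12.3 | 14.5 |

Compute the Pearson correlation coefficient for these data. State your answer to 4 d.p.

n = 8, Σu = 286.6, Σv = 111.6, Σu² = 10648.66, Σv² = 1635.64, Σuv = 4017.65
nΣuv − ΣuΣv = 32141.2 − 31984.56 = 156.64
nΣu² − (Σu)² = 85189.28 − 82139.56 = 3049.72; nΣv² − (Σv)² = 13085.12 − 12454.56 = 630.56
r = 156.64 / √(3049.72 × 630.56) = 156.64 / 1386.7341 ≈ 0.1130

0.1130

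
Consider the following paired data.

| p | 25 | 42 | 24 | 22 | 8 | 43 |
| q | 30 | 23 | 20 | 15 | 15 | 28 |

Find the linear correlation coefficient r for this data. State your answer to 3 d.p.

n = 6, Σp = 164, Σq = 131, Σp² = 5362, Σq² = 3063, Σpq = 3850
nΣpq − ΣpΣq = 23100 − 21484 = 1616
nΣp² − (Σp)² = 32172 − 26896 = 5276; nΣq² − (Σq)² = 18378 − 17161 = 1217
r = 1616 / √(5276 × 1217) = 1616 / 2533.9479 ≈ 0.638

0.638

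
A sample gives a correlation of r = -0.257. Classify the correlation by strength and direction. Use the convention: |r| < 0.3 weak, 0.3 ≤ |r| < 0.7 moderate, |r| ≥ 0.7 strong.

weak negative

r = -0.257 < 0 so the relationship is negative.
|r| = 0.257, which falls in the weak range.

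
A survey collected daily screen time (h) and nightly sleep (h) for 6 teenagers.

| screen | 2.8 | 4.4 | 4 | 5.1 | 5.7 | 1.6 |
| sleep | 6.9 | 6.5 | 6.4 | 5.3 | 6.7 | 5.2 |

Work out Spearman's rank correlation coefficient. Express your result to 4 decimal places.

Rank screen: 2, 4, 3, 5, 6, 1
Rank sleep: 6, 4, 3, 2, 5, 1
d = rank(screen) − rank(sleep): -4, 0, 0, 3, 1, 0; Σd² = 26
ρ = 1 − 6Σd² / [n(n²−1)] = 1 − 6×26 / (6×35) = 1 − 156/210 ≈ 0.2571

0.2571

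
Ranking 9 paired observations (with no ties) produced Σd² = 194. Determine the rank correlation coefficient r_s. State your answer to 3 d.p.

ρ = 1 − 6Σd² / [n(n²−1)] = 1 − 6×194 / (9×80)
  = 1 − 1164/720 = 1 − 1.6167 ≈ -0.617

-0.617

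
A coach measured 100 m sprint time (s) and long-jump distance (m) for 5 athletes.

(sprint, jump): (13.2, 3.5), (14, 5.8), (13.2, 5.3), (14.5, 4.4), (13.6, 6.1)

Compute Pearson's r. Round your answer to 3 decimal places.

0.105

n = 5, Σx = 68.5, Σy = 25.1, Σx² = 939.69, Σy² = 130.55, Σxy = 344.12
nΣxy − ΣxΣy = 1720.6 − 1719.35 = 1.25
nΣx² − (Σx)² = 4698.45 − 4692.25 = 6.2; nΣy² − (Σy)² = 652.75 − 630.01 = 22.74
r = 1.25 / √(6.2 × 22.74) = 1.25 / 11.8738 ≈ 0.105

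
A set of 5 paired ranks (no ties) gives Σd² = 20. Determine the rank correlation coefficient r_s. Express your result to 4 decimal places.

ρ = 1 − 6Σd² / [n(n²−1)] = 1 − 6×20 / (5×24)
  = 1 − 120/120 = 1 − 1.00000 ≈ 0.0000

0.0000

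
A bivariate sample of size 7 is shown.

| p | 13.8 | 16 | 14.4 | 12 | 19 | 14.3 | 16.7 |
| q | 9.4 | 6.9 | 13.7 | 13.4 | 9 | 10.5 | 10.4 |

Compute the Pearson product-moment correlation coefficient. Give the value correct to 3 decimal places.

-0.578

n = 7, Σp = 106.2, Σq = 73.3, Σp² = 1642.18, Σq² = 802.63, Σpq = 1093.03
nΣpq − ΣpΣq = 7651.21 − 7784.46 = -133.25
nΣp² − (Σp)² = 11495.26 − 11278.44 = 216.82; nΣq² − (Σq)² = 5618.41 − 5372.89 = 245.52
r = -133.25 / √(216.82 × 245.52) = -133.25 / 230.7242 ≈ -0.578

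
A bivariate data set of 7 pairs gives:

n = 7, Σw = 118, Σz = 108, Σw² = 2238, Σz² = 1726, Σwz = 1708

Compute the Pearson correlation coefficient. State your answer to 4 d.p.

r = (nΣwz − ΣwΣz) / √[(nΣw² − (Σw)²)(nΣz² − (Σz)²)]
Numerator: 7×1708 − 118×108 = -788
Denominator: √[(15666 − 13924)(12082 − 11664)] = √[1742 × 418] = 853.3206
r = -788 / 853.3206 ≈ -0.9235

-0.9235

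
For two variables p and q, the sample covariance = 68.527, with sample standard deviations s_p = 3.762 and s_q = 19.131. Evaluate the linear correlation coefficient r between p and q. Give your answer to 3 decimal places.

r = Cov(p,q) / (s_p · s_q) = 68.527 / (3.762 × 19.131)
  = 68.527 / 71.9708 ≈ 0.952

0.952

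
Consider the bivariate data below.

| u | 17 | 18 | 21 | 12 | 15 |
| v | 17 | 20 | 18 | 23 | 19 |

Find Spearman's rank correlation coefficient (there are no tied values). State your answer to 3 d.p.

-0.500

Rank u: 3, 4, 5, 1, 2
Rank v: 1, 4, 2, 5, 3
d = rank(u) − rank(v): 2, 0, 3, -4, -1; Σd² = 30
ρ = 1 − 6Σd² / [n(n²−1)] = 1 − 6×30 / (5×24) = 1 − 180/120 ≈ -0.500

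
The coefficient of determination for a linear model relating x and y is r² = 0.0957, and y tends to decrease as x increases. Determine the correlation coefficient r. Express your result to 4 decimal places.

|r| = √0.0957 = 0.3094
The association is negative, so r = −0.3094.

-0.3094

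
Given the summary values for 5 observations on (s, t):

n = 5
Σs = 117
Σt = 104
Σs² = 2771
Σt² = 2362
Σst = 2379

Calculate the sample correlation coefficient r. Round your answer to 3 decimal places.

r = (nΣst − ΣsΣt) / √[(nΣs² − (Σs)²)(nΣt² − (Σt)²)]
Numerator: 5×2379 − 117×104 = -273
Denominator: √[(13855 − 13689)(11810 − 10816)] = √[166 × 994] = 406.2068
r = -273 / 406.2068 ≈ -0.672

-0.672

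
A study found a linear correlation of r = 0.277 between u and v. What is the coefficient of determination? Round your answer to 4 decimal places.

r² = (0.277)² = 0.0767

0.0767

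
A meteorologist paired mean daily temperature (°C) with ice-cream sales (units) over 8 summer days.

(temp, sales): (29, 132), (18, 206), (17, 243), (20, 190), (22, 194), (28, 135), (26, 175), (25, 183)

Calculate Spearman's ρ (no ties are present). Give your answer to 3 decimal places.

-0.976

Rank temp: 8, 2, 1, 3, 4, 7, 6, 5
Rank sales: 1, 7, 8, 5, 6, 2, 3, 4
d = rank(temp) − rank(sales): 7, -5, -7, -2, -2, 5, 3, 1; Σd² = 166
ρ = 1 − 6Σd² / [n(n²−1)] = 1 − 6×166 / (8×63) = 1 − 996/504 ≈ -0.976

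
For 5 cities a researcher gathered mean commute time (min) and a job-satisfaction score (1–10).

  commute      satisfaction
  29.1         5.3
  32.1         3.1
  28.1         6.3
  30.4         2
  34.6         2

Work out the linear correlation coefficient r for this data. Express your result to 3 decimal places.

n = 5, Σx = 154.3, Σy = 18.7, Σx² = 4788.15, Σy² = 85.39, Σxy = 560.77
nΣxy − ΣxΣy = 2803.85 − 2885.41 = -81.56
nΣx² − (Σx)² = 23940.75 − 23808.49 = 132.26; nΣy² − (Σy)² = 426.95 − 349.69 = 77.26
r = -81.56 / √(132.26 × 77.26) = -81.56 / 101.0861 ≈ -0.807

-0.807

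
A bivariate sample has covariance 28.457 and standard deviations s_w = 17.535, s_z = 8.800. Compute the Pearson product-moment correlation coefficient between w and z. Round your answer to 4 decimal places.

r = Cov(w,z) / (s_w · s_z) = 28.457 / (17.535 × 8.800)
  = 28.457 / 154.3080 ≈ 0.1844

0.1844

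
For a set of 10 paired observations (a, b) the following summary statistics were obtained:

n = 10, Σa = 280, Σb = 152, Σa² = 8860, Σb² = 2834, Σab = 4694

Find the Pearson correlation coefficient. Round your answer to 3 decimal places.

r = (nΣab − ΣaΣb) / √[(nΣa² − (Σa)²)(nΣb² − (Σb)²)]
Numerator: 10×4694 − 280×152 = 4380
Denominator: √[(88600 − 78400)(28340 − 23104)] = √[10200 × 5236] = 7308.0230
r = 4380 / 7308.0230 ≈ 0.599

0.599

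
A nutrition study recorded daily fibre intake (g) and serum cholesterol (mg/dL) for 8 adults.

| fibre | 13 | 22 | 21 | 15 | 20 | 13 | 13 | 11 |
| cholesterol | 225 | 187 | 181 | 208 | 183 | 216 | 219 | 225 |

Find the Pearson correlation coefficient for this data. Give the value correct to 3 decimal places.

-0.970

n = 8, Σx = 128, Σy = 1644, Σx² = 2178, Σy² = 340350, Σxy = 25750
nΣxy − ΣxΣy = 206000 − 210432 = -4432
nΣx² − (Σx)² = 17424 − 16384 = 1040; nΣy² − (Σy)² = 2722800 − 2702736 = 20064
r = -4432 / √(1040 × 20064) = -4432 / 4567.9930 ≈ -0.970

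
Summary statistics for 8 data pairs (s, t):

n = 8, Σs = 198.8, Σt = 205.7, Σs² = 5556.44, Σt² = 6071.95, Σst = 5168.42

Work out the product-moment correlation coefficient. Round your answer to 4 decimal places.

0.0817

r = (nΣst − ΣsΣt) / √[(nΣs² − (Σs)²)(nΣt² − (Σt)²)]
Numerator: 8×5168.42 − 198.8×205.7 = 454.2
Denominator: √[(44451.52 − 39521.44)(48575.6 − 42312.49)] = √[4930.08 × 6263.11] = 5556.7646
r = 454.2 / 5556.7646 ≈ 0.0817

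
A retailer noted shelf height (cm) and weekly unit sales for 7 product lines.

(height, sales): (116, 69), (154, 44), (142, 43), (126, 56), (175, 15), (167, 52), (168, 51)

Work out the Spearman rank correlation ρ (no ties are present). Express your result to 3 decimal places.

-0.679

Rank height: 1, 4, 3, 2, 7, 5, 6
Rank sales: 7, 3, 2, 6, 1, 5, 4
d = rank(height) − rank(sales): -6, 1, 1, -4, 6, 0, 2; Σd² = 94
ρ = 1 − 6Σd² / [n(n²−1)] = 1 − 6×94 / (7×48) = 1 − 564/336 ≈ -0.679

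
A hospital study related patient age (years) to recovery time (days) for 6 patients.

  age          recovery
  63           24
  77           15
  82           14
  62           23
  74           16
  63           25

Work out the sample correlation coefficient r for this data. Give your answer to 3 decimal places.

n = 6, Σx = 421, Σy = 117, Σx² = 29911, Σy² = 2407, Σxy = 8000
nΣxy − ΣxΣy = 48000 − 49257 = -1257
nΣx² − (Σx)² = 179466 − 177241 = 2225; nΣy² − (Σy)² = 14442 − 13689 = 753
r = -1257 / √(2225 × 753) = -1257 / 1294.3821 ≈ -0.971

-0.971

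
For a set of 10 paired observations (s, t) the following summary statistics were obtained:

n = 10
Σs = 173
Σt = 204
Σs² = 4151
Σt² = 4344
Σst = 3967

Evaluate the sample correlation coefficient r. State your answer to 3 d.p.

r = (nΣst − ΣsΣt) / √[(nΣs² − (Σs)²)(nΣt² − (Σt)²)]
Numerator: 10×3967 − 173×204 = 4378
Denominator: √[(41510 − 29929)(43440 − 41616)] = √[11581 × 1824] = 4596.0574
r = 4378 / 4596.0574 ≈ 0.953

0.953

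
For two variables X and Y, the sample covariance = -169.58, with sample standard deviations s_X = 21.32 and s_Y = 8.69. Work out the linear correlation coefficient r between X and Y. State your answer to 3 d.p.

r = Cov(X,Y) / (s_X · s_Y) = -169.58 / (21.32 × 8.69)
  = -169.58 / 185.2708 ≈ -0.915

-0.915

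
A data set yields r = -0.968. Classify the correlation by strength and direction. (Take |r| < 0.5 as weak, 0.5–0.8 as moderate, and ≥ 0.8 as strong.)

strong negative

r = -0.968 < 0 so the relationship is negative.
|r| = 0.968, which falls in the strong range.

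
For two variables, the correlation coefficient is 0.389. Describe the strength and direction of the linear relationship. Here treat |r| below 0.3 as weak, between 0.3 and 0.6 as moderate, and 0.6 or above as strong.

r = 0.389 > 0 so the relationship is positive.
|r| = 0.389, which falls in the moderate range.

moderate positive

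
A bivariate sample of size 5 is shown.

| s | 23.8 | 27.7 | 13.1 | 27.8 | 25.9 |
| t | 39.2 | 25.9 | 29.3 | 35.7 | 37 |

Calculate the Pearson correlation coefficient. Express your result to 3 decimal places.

0.229

n = 5, Σs = 118.3, Σt = 167.1, Σs² = 2948.99, Σt² = 5709.43, Σst = 3984.98
nΣst − ΣsΣt = 19924.9 − 19767.93 = 156.97
nΣs² − (Σs)² = 14744.95 − 13994.89 = 750.06; nΣt² − (Σt)² = 28547.15 − 27922.41 = 624.74
r = 156.97 / √(750.06 × 624.74) = 156.97 / 684.5382 ≈ 0.229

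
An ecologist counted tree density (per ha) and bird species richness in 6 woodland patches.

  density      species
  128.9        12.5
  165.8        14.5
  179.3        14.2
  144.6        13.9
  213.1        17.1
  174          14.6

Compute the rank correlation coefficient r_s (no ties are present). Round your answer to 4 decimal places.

0.8286

Rank density: 1, 3, 5, 2, 6, 4
Rank species: 1, 4, 3, 2, 6, 5
d = rank(density) − rank(species): 0, -1, 2, 0, 0, -1; Σd² = 6
ρ = 1 − 6Σd² / [n(n²−1)] = 1 − 6×6 / (6×35) = 1 − 36/210 ≈ 0.8286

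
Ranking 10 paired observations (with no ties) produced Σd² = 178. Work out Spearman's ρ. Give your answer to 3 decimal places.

-0.079

ρ = 1 − 6Σd² / [n(n²−1)] = 1 − 6×178 / (10×99)
  = 1 − 1068/990 = 1 − 1.0788 ≈ -0.079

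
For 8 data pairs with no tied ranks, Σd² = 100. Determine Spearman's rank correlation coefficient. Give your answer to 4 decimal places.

ρ = 1 − 6Σd² / [n(n²−1)] = 1 − 6×100 / (8×63)
  = 1 − 600/504 = 1 − 1.19048 ≈ -0.1905

-0.1905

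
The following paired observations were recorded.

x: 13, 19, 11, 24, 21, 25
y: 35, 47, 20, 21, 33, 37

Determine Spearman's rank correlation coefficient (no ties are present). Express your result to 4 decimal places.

Rank x: 2, 3, 1, 5, 4, 6
Rank y: 4, 6, 1, 2, 3, 5
d = rank(x) − rank(y): -2, -3, 0, 3, 1, 1; Σd² = 24
ρ = 1 − 6Σd² / [n(n²−1)] = 1 − 6×24 / (6×35) = 1 − 144/210 ≈ 0.3143

0.3143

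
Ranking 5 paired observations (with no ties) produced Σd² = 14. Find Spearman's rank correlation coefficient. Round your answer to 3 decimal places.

0.300

ρ = 1 − 6Σd² / [n(n²−1)] = 1 − 6×14 / (5×24)
  = 1 − 84/120 = 1 − 0.7000 ≈ 0.300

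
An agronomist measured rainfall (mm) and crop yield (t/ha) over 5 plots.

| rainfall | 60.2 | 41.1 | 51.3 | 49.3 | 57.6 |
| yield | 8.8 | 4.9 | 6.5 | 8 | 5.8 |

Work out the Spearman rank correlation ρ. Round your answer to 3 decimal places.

0.600

Rank rainfall: 5, 1, 3, 2, 4
Rank yield: 5, 1, 3, 4, 2
d = rank(rainfall) − rank(yield): 0, 0, 0, -2, 2; Σd² = 8
ρ = 1 − 6Σd² / [n(n²−1)] = 1 − 6×8 / (5×24) = 1 − 48/120 ≈ 0.600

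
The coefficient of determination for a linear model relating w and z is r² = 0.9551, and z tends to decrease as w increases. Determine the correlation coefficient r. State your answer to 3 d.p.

|r| = √0.9551 = 0.977
The association is negative, so r = −0.977.

-0.977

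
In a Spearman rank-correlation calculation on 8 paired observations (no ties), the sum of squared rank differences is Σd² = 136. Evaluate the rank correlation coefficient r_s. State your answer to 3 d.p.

ρ = 1 − 6Σd² / [n(n²−1)] = 1 − 6×136 / (8×63)
  = 1 − 816/504 = 1 − 1.6190 ≈ -0.619

-0.619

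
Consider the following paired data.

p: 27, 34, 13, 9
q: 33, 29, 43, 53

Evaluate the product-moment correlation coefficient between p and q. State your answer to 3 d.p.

n = 4, Σp = 83, Σq = 158, Σp² = 2135, Σq² = 6588, Σpq = 2913
nΣpq − ΣpΣq = 11652 − 13114 = -1462
nΣp² − (Σp)² = 8540 − 6889 = 1651; nΣq² − (Σq)² = 26352 − 24964 = 1388
r = -1462 / √(1651 × 1388) = -1462 / 1513.7992 ≈ -0.966

-0.966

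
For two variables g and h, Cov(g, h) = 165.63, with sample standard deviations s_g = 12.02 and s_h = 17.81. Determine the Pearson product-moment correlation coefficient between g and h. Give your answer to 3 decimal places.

r = Cov(g,h) / (s_g · s_h) = 165.63 / (12.02 × 17.81)
  = 165.63 / 214.0762 ≈ 0.774

0.774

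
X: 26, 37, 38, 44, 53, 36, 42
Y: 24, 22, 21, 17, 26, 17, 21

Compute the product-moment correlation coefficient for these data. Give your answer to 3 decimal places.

0.124

n = 7, ΣX = 276, ΣY = 148, ΣX² = 11294, ΣY² = 3196, ΣXY = 5856
nΣXY − ΣXΣY = 40992 − 40848 = 144
nΣX² − (ΣX)² = 79058 − 76176 = 2882; nΣY² − (ΣY)² = 22372 − 21904 = 468
r = 144 / √(2882 × 468) = 144 / 1161.3682 ≈ 0.124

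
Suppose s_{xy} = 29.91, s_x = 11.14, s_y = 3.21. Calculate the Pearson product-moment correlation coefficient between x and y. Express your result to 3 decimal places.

r = Cov(x,y) / (s_x · s_y) = 29.91 / (11.14 × 3.21)
  = 29.91 / 35.7594 ≈ 0.836

0.836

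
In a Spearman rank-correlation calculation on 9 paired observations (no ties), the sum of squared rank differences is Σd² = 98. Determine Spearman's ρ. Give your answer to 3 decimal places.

0.183

ρ = 1 − 6Σd² / [n(n²−1)] = 1 − 6×98 / (9×80)
  = 1 − 588/720 = 1 − 0.8167 ≈ 0.183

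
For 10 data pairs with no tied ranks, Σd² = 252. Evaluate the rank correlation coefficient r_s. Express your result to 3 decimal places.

ρ = 1 − 6Σd² / [n(n²−1)] = 1 − 6×252 / (10×99)
  = 1 − 1512/990 = 1 − 1.5273 ≈ -0.527

-0.527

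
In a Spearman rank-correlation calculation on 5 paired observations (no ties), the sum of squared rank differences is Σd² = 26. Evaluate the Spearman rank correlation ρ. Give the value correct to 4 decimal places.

ρ = 1 − 6Σd² / [n(n²−1)] = 1 − 6×26 / (5×24)
  = 1 − 156/120 = 1 − 1.30000 ≈ -0.3000

-0.3000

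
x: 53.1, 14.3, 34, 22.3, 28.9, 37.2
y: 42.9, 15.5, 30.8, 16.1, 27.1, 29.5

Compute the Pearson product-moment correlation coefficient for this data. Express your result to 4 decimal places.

n = 6, Σx = 189.8, Σy = 161.9, Σx² = 6896.44, Σy² = 4893.17, Σxy = 5786.46
nΣxy − ΣxΣy = 34718.76 − 30728.62 = 3990.14
nΣx² − (Σx)² = 41378.64 − 36024.04 = 5354.6; nΣy² − (Σy)² = 29359.02 − 26211.61 = 3147.41
r = 3990.14 / √(5354.6 × 3147.41) = 3990.14 / 4105.2554 ≈ 0.9720

0.9720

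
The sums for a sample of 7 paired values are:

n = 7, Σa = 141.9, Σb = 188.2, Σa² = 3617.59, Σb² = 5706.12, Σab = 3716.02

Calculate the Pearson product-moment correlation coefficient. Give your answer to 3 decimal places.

r = (nΣab − ΣaΣb) / √[(nΣa² − (Σa)²)(nΣb² − (Σb)²)]
Numerator: 7×3716.02 − 141.9×188.2 = -693.44
Denominator: √[(25323.13 − 20135.61)(39942.84 − 35419.24)] = √[5187.52 × 4523.6] = 4844.1992
r = -693.44 / 4844.1992 ≈ -0.143

-0.143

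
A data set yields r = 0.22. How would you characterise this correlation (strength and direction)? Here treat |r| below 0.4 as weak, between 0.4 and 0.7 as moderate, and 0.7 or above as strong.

r = 0.22 > 0 so the relationship is positive.
|r| = 0.22, which falls in the weak range.

weak positive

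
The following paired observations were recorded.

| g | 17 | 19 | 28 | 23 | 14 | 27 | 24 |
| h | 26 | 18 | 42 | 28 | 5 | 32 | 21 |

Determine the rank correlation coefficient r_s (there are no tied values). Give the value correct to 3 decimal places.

0.821

Rank g: 2, 3, 7, 4, 1, 6, 5
Rank h: 4, 2, 7, 5, 1, 6, 3
d = rank(g) − rank(h): -2, 1, 0, -1, 0, 0, 2; Σd² = 10
ρ = 1 − 6Σd² / [n(n²−1)] = 1 − 6×10 / (7×48) = 1 − 60/336 ≈ 0.821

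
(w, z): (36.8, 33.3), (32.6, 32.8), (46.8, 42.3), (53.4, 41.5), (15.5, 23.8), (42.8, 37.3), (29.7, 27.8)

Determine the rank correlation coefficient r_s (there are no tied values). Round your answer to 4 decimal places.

0.9643

Rank w: 4, 3, 6, 7, 1, 5, 2
Rank z: 4, 3, 7, 6, 1, 5, 2
d = rank(w) − rank(z): 0, 0, -1, 1, 0, 0, 0; Σd² = 2
ρ = 1 − 6Σd² / [n(n²−1)] = 1 − 6×2 / (7×48) = 1 − 12/336 ≈ 0.9643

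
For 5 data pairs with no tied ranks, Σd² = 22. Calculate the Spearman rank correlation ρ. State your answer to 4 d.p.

-0.1000

ρ = 1 − 6Σd² / [n(n²−1)] = 1 − 6×22 / (5×24)
  = 1 − 132/120 = 1 − 1.10000 ≈ -0.1000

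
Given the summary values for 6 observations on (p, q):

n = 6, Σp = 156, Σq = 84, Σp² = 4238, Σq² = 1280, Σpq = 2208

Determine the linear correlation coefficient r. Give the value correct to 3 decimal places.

0.174

r = (nΣpq − ΣpΣq) / √[(nΣp² − (Σp)²)(nΣq² − (Σq)²)]
Numerator: 6×2208 − 156×84 = 144
Denominator: √[(25428 − 24336)(7680 − 7056)] = √[1092 × 624] = 825.4744
r = 144 / 825.4744 ≈ 0.174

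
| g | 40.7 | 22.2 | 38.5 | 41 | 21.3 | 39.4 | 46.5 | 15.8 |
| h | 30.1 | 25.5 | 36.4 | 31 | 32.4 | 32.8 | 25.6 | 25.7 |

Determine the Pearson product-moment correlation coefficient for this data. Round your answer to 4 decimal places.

n = 8, Σg = 265.4, Σh = 239.5, Σg² = 9730.52, Σh² = 7283.67, Σgh = 8042.47
nΣgh − ΣgΣh = 64339.76 − 63563.3 = 776.46
nΣg² − (Σg)² = 77844.16 − 70437.16 = 7407; nΣh² − (Σh)² = 58269.36 − 57360.25 = 909.11
r = 776.46 / √(7407 × 909.11) = 776.46 / 2594.9524 ≈ 0.2992

0.2992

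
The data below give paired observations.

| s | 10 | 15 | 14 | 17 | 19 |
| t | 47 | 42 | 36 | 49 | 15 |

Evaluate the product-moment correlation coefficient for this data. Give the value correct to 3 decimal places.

n = 5, Σs = 75, Σt = 189, Σs² = 1171, Σt² = 7895, Σst = 2722
nΣst − ΣsΣt = 13610 − 14175 = -565
nΣs² − (Σs)² = 5855 − 5625 = 230; nΣt² − (Σt)² = 39475 − 35721 = 3754
r = -565 / √(230 × 3754) = -565 / 929.2040 ≈ -0.608

-0.608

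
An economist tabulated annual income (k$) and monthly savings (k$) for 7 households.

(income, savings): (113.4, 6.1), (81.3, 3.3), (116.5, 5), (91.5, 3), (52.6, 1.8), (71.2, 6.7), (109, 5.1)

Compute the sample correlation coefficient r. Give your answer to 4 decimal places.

0.5105

n = 7, Σx = 635.5, Σy = 31, Σx² = 61130.95, Σy² = 156.24, Σxy = 2944.65
nΣxy − ΣxΣy = 20612.55 − 19700.5 = 912.05
nΣx² − (Σx)² = 427916.65 − 403860.25 = 24056.4; nΣy² − (Σy)² = 1093.68 − 961 = 132.68
r = 912.05 / √(24056.4 × 132.68) = 912.05 / 1786.5618 ≈ 0.5105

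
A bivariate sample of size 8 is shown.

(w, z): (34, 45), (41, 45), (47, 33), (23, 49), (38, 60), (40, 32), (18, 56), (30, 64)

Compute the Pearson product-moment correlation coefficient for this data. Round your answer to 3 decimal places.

-0.584

n = 8, Σw = 271, Σz = 384, Σw² = 9843, Σz² = 19396, Σwz = 12541
nΣwz − ΣwΣz = 100328 − 104064 = -3736
nΣw² − (Σw)² = 78744 − 73441 = 5303; nΣz² − (Σz)² = 155168 − 147456 = 7712
r = -3736 / √(5303 × 7712) = -3736 / 6395.0556 ≈ -0.584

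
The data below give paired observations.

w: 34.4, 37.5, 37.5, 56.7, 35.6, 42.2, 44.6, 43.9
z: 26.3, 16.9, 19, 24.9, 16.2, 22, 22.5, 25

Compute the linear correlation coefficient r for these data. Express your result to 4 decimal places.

n = 8, Σw = 332.4, Σz = 172.8, Σw² = 14175.32, Σz² = 3836, Σwz = 7268.92
nΣwz − ΣwΣz = 58151.36 − 57438.72 = 712.64
nΣw² − (Σw)² = 113402.56 − 110489.76 = 2912.8; nΣz² − (Σz)² = 30688 − 29859.84 = 828.16
r = 712.64 / √(2912.8 × 828.16) = 712.64 / 1553.1466 ≈ 0.4588

0.4588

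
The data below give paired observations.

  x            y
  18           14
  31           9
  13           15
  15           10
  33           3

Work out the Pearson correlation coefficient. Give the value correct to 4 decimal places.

n = 5, Σx = 110, Σy = 51, Σx² = 2768, Σy² = 611, Σxy = 975
nΣxy − ΣxΣy = 4875 − 5610 = -735
nΣx² − (Σx)² = 13840 − 12100 = 1740; nΣy² − (Σy)² = 3055 − 2601 = 454
r = -735 / √(1740 × 454) = -735 / 888.7969 ≈ -0.8270

-0.8270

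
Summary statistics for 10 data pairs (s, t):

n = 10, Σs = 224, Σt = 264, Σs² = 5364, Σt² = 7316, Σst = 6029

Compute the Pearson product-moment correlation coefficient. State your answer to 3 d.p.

r = (nΣst − ΣsΣt) / √[(nΣs² − (Σs)²)(nΣt² − (Σt)²)]
Numerator: 10×6029 − 224×264 = 1154
Denominator: √[(53640 − 50176)(73160 − 69696)] = √[3464 × 3464] = 3464.0000
r = 1154 / 3464.0000 ≈ 0.333

0.333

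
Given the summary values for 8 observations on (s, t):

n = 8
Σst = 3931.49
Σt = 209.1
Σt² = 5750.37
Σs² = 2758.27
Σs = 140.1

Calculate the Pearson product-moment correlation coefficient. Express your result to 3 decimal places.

r = (nΣst − ΣsΣt) / √[(nΣs² − (Σs)²)(nΣt² − (Σt)²)]
Numerator: 8×3931.49 − 140.1×209.1 = 2157.01
Denominator: √[(22066.16 − 19628.01)(46002.96 − 43722.81)] = √[2438.15 × 2280.15] = 2357.8269
r = 2157.01 / 2357.8269 ≈ 0.915

0.915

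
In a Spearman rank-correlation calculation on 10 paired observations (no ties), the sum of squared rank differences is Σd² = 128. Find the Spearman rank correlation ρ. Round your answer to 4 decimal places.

ρ = 1 − 6Σd² / [n(n²−1)] = 1 − 6×128 / (10×99)
  = 1 − 768/990 = 1 − 0.77576 ≈ 0.2242

0.2242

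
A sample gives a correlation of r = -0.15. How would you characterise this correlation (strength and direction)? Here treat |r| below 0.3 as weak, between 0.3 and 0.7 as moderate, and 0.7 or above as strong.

weak negative

r = -0.15 < 0 so the relationship is negative.
|r| = 0.15, which falls in the weak range.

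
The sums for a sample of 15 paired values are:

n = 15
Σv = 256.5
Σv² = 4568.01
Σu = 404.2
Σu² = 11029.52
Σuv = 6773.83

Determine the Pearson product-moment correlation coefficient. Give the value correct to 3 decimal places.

-0.872

r = (nΣuv − ΣuΣv) / √[(nΣu² − (Σu)²)(nΣv² − (Σv)²)]
Numerator: 15×6773.83 − 404.2×256.5 = -2069.85
Denominator: √[(165442.8 − 163377.64)(68520.15 − 65792.25)] = √[2065.16 × 2727.9] = 2373.5101
r = -2069.85 / 2373.5101 ≈ -0.872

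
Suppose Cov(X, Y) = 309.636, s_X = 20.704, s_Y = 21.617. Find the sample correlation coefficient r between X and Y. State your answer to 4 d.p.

r = Cov(X,Y) / (s_X · s_Y) = 309.636 / (20.704 × 21.617)
  = 309.636 / 447.5584 ≈ 0.6918

0.6918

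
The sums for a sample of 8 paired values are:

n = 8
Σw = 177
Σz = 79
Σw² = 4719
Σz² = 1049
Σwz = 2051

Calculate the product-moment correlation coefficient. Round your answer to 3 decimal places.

r = (nΣwz − ΣwΣz) / √[(nΣw² − (Σw)²)(nΣz² − (Σz)²)]
Numerator: 8×2051 − 177×79 = 2425
Denominator: √[(37752 − 31329)(8392 − 6241)] = √[6423 × 2151] = 3716.9709
r = 2425 / 3716.9709 ≈ 0.652

0.652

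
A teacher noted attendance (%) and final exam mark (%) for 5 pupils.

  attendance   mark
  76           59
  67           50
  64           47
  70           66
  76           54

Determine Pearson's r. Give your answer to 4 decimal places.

n = 5, Σx = 353, Σy = 276, Σx² = 25037, Σy² = 15462, Σxy = 19566
nΣxy − ΣxΣy = 97830 − 97428 = 402
nΣx² − (Σx)² = 125185 − 124609 = 576; nΣy² − (Σy)² = 77310 − 76176 = 1134
r = 402 / √(576 × 1134) = 402 / 808.1980 ≈ 0.4974

0.4974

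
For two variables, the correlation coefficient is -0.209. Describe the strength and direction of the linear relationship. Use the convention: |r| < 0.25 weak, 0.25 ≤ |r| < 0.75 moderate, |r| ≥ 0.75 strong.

weak negative

r = -0.209 < 0 so the relationship is negative.
|r| = 0.209, which falls in the weak range.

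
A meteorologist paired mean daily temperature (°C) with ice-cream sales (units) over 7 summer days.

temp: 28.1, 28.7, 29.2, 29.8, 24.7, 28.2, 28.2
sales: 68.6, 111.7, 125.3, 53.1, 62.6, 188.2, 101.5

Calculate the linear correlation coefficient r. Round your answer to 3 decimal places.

n = 7, Σx = 196.9, Σy = 711, Σx² = 5554.55, Σy² = 85342.8, Σxy = 20090.35
nΣxy − ΣxΣy = 140632.45 − 139995.9 = 636.55
nΣx² − (Σx)² = 38881.85 − 38769.61 = 112.24; nΣy² − (Σy)² = 597399.6 − 505521 = 91878.6
r = 636.55 / √(112.24 × 91878.6) = 636.55 / 3211.3010 ≈ 0.198

0.198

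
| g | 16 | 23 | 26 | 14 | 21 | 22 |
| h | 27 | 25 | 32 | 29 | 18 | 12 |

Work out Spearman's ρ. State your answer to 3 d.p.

0.029

Rank g: 2, 5, 6, 1, 3, 4
Rank h: 4, 3, 6, 5, 2, 1
d = rank(g) − rank(h): -2, 2, 0, -4, 1, 3; Σd² = 34
ρ = 1 − 6Σd² / [n(n²−1)] = 1 − 6×34 / (6×35) = 1 − 204/210 ≈ 0.029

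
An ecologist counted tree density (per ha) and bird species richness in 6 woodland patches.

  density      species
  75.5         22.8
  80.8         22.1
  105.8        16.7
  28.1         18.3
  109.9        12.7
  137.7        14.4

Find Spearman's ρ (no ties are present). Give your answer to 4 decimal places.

Rank density: 2, 3, 4, 1, 5, 6
Rank species: 6, 5, 3, 4, 1, 2
d = rank(density) − rank(species): -4, -2, 1, -3, 4, 4; Σd² = 62
ρ = 1 − 6Σd² / [n(n²−1)] = 1 − 6×62 / (6×35) = 1 − 372/210 ≈ -0.7714

-0.7714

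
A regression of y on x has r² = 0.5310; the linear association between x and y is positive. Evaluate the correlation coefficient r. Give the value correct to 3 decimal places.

|r| = √0.5310 = 0.729
The association is positive, so r = 0.729.

0.729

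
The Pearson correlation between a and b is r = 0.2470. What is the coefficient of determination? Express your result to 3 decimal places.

0.061

r² = (0.2470)² = 0.061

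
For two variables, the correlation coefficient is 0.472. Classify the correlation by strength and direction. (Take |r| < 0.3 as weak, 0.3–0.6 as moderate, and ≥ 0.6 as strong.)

moderate positive

r = 0.472 > 0 so the relationship is positive.
|r| = 0.472, which falls in the moderate range.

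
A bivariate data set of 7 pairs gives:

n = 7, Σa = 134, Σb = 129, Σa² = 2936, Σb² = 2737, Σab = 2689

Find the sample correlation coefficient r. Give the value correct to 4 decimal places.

0.6012

r = (nΣab − ΣaΣb) / √[(nΣa² − (Σa)²)(nΣb² − (Σb)²)]
Numerator: 7×2689 − 134×129 = 1537
Denominator: √[(20552 − 17956)(19159 − 16641)] = √[2596 × 2518] = 2556.7026
r = 1537 / 2556.7026 ≈ 0.6012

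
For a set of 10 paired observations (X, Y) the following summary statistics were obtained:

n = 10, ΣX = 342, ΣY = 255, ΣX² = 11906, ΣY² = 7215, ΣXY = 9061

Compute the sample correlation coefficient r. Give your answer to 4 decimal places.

r = (nΣXY − ΣXΣY) / √[(nΣX² − (ΣX)²)(nΣY² − (ΣY)²)]
Numerator: 10×9061 − 342×255 = 3400
Denominator: √[(119060 − 116964)(72150 − 65025)] = √[2096 × 7125] = 3864.4534
r = 3400 / 3864.4534 ≈ 0.8798

0.8798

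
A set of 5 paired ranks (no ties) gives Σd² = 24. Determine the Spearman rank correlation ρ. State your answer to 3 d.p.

ρ = 1 − 6Σd² / [n(n²−1)] = 1 − 6×24 / (5×24)
  = 1 − 144/120 = 1 − 1.2000 ≈ -0.200

-0.200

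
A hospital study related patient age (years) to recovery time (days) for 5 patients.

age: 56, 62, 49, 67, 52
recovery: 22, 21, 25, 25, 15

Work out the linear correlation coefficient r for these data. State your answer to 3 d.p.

n = 5, Σx = 286, Σy = 108, Σx² = 16574, Σy² = 2400, Σxy = 6214
nΣxy − ΣxΣy = 31070 − 30888 = 182
nΣx² − (Σx)² = 82870 − 81796 = 1074; nΣy² − (Σy)² = 12000 − 11664 = 336
r = 182 / √(1074 × 336) = 182 / 600.7196 ≈ 0.303

0.303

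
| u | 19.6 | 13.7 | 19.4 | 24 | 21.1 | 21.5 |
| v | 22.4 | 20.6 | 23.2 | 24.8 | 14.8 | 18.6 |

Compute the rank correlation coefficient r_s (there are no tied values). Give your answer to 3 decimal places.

Rank u: 3, 1, 2, 6, 4, 5
Rank v: 4, 3, 5, 6, 1, 2
d = rank(u) − rank(v): -1, -2, -3, 0, 3, 3; Σd² = 32
ρ = 1 − 6Σd² / [n(n²−1)] = 1 − 6×32 / (6×35) = 1 − 192/210 ≈ 0.086

0.086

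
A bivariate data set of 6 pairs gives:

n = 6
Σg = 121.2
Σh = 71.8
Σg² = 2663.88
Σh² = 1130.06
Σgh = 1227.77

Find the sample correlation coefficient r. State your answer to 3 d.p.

-0.921

r = (nΣgh − ΣgΣh) / √[(nΣg² − (Σg)²)(nΣh² − (Σh)²)]
Numerator: 6×1227.77 − 121.2×71.8 = -1335.54
Denominator: √[(15983.28 − 14689.44)(6780.36 − 5155.24)] = √[1293.84 × 1625.12] = 1450.0501
r = -1335.54 / 1450.0501 ≈ -0.921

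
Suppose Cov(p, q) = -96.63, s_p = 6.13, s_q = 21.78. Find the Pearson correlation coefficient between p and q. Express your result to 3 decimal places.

-0.724

r = Cov(p,q) / (s_p · s_q) = -96.63 / (6.13 × 21.78)
  = -96.63 / 133.5114 ≈ -0.724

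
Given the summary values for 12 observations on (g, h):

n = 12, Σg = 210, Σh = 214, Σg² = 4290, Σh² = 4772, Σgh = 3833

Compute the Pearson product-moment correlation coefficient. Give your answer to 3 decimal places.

r = (nΣgh − ΣgΣh) / √[(nΣg² − (Σg)²)(nΣh² − (Σh)²)]
Numerator: 12×3833 − 210×214 = 1056
Denominator: √[(51480 − 44100)(57264 − 45796)] = √[7380 × 11468] = 9199.6652
r = 1056 / 9199.6652 ≈ 0.115

0.115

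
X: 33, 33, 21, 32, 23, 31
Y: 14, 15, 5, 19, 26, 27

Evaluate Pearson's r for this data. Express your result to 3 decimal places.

n = 6, ΣX = 173, ΣY = 106, ΣX² = 5133, ΣY² = 2212, ΣXY = 3105
nΣXY − ΣXΣY = 18630 − 18338 = 292
nΣX² − (ΣX)² = 30798 − 29929 = 869; nΣY² − (ΣY)² = 13272 − 11236 = 2036
r = 292 / √(869 × 2036) = 292 / 1330.1444 ≈ 0.220

0.220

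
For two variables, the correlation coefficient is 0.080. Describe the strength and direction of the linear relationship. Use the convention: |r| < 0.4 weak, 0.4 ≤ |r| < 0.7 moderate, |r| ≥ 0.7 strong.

weak positive

r = 0.080 > 0 so the relationship is positive.
|r| = 0.080, which falls in the weak range.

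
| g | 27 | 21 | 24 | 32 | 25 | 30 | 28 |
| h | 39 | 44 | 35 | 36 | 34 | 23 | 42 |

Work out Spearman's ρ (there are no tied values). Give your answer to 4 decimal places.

Rank g: 4, 1, 2, 7, 3, 6, 5
Rank h: 5, 7, 3, 4, 2, 1, 6
d = rank(g) − rank(h): -1, -6, -1, 3, 1, 5, -1; Σd² = 74
ρ = 1 − 6Σd² / [n(n²−1)] = 1 − 6×74 / (7×48) = 1 − 444/336 ≈ -0.3214

-0.3214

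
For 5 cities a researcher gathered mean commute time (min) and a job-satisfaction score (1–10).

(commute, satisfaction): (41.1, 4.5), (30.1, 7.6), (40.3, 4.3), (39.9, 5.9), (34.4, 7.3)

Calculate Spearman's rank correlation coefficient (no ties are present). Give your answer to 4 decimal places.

Rank commute: 5, 1, 4, 3, 2
Rank satisfaction: 2, 5, 1, 3, 4
d = rank(commute) − rank(satisfaction): 3, -4, 3, 0, -2; Σd² = 38
ρ = 1 − 6Σd² / [n(n²−1)] = 1 − 6×38 / (5×24) = 1 − 228/120 ≈ -0.9000

-0.9000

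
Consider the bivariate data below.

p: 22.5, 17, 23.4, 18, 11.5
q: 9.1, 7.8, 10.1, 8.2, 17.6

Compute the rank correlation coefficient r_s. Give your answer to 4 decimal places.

Rank p: 4, 2, 5, 3, 1
Rank q: 3, 1, 4, 2, 5
d = rank(p) − rank(q): 1, 1, 1, 1, -4; Σd² = 20
ρ = 1 − 6Σd² / [n(n²−1)] = 1 − 6×20 / (5×24) = 1 − 120/120 ≈ 0.0000

0.0000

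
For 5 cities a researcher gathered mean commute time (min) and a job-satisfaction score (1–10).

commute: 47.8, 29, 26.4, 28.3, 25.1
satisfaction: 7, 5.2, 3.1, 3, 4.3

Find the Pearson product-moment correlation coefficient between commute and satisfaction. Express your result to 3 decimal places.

n = 5, Σx = 156.6, Σy = 22.6, Σx² = 5253.7, Σy² = 113.14, Σxy = 760.07
nΣxy − ΣxΣy = 3800.35 − 3539.16 = 261.19
nΣx² − (Σx)² = 26268.5 − 24523.56 = 1744.94; nΣy² − (Σy)² = 565.7 − 510.76 = 54.94
r = 261.19 / √(1744.94 × 54.94) = 261.19 / 309.6240 ≈ 0.844

0.844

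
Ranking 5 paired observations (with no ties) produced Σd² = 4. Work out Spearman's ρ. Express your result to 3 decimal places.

0.800

ρ = 1 − 6Σd² / [n(n²−1)] = 1 − 6×4 / (5×24)
  = 1 − 24/120 = 1 − 0.2000 ≈ 0.800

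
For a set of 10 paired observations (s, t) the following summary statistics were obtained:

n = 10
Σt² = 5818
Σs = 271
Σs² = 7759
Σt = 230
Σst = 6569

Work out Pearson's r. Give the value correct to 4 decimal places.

r = (nΣst − ΣsΣt) / √[(nΣs² − (Σs)²)(nΣt² − (Σt)²)]
Numerator: 10×6569 − 271×230 = 3360
Denominator: √[(77590 − 73441)(58180 − 52900)] = √[4149 × 5280] = 4680.4615
r = 3360 / 4680.4615 ≈ 0.7179

0.7179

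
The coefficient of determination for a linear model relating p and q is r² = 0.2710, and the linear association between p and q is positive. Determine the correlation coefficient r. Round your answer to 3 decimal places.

0.521

|r| = √0.2710 = 0.521
The association is positive, so r = 0.521.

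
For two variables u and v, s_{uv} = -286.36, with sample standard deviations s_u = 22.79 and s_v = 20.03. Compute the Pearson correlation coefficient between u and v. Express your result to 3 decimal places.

-0.627

r = Cov(u,v) / (s_u · s_v) = -286.36 / (22.79 × 20.03)
  = -286.36 / 456.4837 ≈ -0.627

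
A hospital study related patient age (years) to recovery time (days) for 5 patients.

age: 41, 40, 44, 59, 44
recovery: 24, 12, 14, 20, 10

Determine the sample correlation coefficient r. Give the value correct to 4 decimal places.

0.2895

n = 5, Σx = 228, Σy = 80, Σx² = 10634, Σy² = 1416, Σxy = 3700
nΣxy − ΣxΣy = 18500 − 18240 = 260
nΣx² − (Σx)² = 53170 − 51984 = 1186; nΣy² − (Σy)² = 7080 − 6400 = 680
r = 260 / √(1186 × 680) = 260 / 898.0423 ≈ 0.2895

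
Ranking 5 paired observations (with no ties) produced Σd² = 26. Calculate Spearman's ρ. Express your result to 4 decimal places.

-0.3000

ρ = 1 − 6Σd² / [n(n²−1)] = 1 − 6×26 / (5×24)
  = 1 − 156/120 = 1 − 1.30000 ≈ -0.3000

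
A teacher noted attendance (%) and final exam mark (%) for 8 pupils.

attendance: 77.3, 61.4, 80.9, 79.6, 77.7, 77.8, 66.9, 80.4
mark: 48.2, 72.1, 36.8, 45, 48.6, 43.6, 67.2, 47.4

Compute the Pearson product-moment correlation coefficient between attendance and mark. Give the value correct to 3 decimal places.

n = 8, Σx = 602, Σy = 408.9, Σx² = 45656.12, Σy² = 21926.41, Σxy = 30186.86
nΣxy − ΣxΣy = 241494.88 − 246157.8 = -4662.92
nΣx² − (Σx)² = 365248.96 − 362404 = 2844.96; nΣy² − (Σy)² = 175411.28 − 167199.21 = 8212.07
r = -4662.92 / √(2844.96 × 8212.07) = -4662.92 / 4833.5298 ≈ -0.965

-0.965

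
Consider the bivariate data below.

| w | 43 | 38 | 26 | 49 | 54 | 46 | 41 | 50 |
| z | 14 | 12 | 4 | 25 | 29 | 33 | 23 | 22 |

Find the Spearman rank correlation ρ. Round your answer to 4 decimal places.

0.7143

Rank w: 4, 2, 1, 6, 8, 5, 3, 7
Rank z: 3, 2, 1, 6, 7, 8, 5, 4
d = rank(w) − rank(z): 1, 0, 0, 0, 1, -3, -2, 3; Σd² = 24
ρ = 1 − 6Σd² / [n(n²−1)] = 1 − 6×24 / (8×63) = 1 − 144/504 ≈ 0.7143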